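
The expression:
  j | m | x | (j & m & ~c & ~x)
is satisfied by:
  {x: True, m: True, j: True}
  {x: True, m: True, j: False}
  {x: True, j: True, m: False}
  {x: True, j: False, m: False}
  {m: True, j: True, x: False}
  {m: True, j: False, x: False}
  {j: True, m: False, x: False}


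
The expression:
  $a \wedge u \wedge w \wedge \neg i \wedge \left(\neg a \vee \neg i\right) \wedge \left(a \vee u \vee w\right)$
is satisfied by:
  {a: True, u: True, w: True, i: False}


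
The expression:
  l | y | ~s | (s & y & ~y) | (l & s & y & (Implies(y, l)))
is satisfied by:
  {y: True, l: True, s: False}
  {y: True, s: False, l: False}
  {l: True, s: False, y: False}
  {l: False, s: False, y: False}
  {y: True, l: True, s: True}
  {y: True, s: True, l: False}
  {l: True, s: True, y: False}


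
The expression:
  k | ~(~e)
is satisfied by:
  {k: True, e: True}
  {k: True, e: False}
  {e: True, k: False}


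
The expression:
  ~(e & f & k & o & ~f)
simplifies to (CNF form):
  True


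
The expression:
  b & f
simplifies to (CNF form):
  b & f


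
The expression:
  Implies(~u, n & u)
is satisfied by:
  {u: True}


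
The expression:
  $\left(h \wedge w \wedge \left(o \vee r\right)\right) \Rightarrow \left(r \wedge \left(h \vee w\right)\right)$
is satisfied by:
  {r: True, w: False, o: False, h: False}
  {r: False, w: False, o: False, h: False}
  {r: True, h: True, w: False, o: False}
  {h: True, r: False, w: False, o: False}
  {r: True, o: True, h: False, w: False}
  {o: True, h: False, w: False, r: False}
  {r: True, h: True, o: True, w: False}
  {h: True, o: True, r: False, w: False}
  {r: True, w: True, h: False, o: False}
  {w: True, h: False, o: False, r: False}
  {r: True, h: True, w: True, o: False}
  {h: True, w: True, r: False, o: False}
  {r: True, o: True, w: True, h: False}
  {o: True, w: True, h: False, r: False}
  {r: True, h: True, o: True, w: True}


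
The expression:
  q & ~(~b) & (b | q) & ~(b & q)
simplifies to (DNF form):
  False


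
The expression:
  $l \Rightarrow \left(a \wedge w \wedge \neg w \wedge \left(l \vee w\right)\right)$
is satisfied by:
  {l: False}


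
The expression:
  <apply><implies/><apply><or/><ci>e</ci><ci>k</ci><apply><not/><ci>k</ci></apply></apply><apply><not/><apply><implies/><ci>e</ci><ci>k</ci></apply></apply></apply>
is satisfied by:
  {e: True, k: False}


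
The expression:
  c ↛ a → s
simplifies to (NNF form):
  a ∨ s ∨ ¬c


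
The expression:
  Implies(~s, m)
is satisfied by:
  {m: True, s: True}
  {m: True, s: False}
  {s: True, m: False}


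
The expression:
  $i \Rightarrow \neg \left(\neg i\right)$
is always true.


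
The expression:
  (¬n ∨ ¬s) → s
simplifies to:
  s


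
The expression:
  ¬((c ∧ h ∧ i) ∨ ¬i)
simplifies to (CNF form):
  i ∧ (¬c ∨ ¬h)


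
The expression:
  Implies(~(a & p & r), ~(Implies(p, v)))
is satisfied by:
  {r: True, p: True, a: True, v: False}
  {r: True, p: True, a: False, v: False}
  {p: True, a: True, r: False, v: False}
  {p: True, r: False, a: False, v: False}
  {r: True, v: True, p: True, a: True}


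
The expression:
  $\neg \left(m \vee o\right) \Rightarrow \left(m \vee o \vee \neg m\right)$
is always true.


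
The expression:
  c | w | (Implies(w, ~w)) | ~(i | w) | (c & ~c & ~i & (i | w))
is always true.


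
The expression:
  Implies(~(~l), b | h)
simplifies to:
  b | h | ~l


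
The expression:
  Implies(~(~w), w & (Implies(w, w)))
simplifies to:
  True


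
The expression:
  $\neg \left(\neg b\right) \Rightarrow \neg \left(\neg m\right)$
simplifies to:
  $m \vee \neg b$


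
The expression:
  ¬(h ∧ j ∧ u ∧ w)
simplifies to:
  ¬h ∨ ¬j ∨ ¬u ∨ ¬w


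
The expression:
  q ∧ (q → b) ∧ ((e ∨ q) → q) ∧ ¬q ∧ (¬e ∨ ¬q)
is never true.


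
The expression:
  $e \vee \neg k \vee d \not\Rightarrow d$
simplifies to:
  $e \vee \neg k$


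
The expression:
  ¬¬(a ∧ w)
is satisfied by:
  {a: True, w: True}


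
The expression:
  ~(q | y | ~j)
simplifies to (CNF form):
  j & ~q & ~y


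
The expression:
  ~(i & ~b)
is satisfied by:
  {b: True, i: False}
  {i: False, b: False}
  {i: True, b: True}


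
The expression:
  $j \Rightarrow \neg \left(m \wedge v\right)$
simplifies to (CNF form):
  $\neg j \vee \neg m \vee \neg v$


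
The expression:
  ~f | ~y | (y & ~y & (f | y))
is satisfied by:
  {y: False, f: False}
  {f: True, y: False}
  {y: True, f: False}


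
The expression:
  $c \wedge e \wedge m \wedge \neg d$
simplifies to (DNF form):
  $c \wedge e \wedge m \wedge \neg d$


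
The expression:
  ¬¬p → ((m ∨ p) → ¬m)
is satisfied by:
  {p: False, m: False}
  {m: True, p: False}
  {p: True, m: False}


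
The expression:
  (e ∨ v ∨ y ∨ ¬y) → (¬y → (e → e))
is always true.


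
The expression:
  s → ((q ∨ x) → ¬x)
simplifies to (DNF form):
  ¬s ∨ ¬x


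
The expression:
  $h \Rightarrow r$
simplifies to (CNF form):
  $r \vee \neg h$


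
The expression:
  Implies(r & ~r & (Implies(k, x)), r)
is always true.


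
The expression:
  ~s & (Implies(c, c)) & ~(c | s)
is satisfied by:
  {c: False, s: False}


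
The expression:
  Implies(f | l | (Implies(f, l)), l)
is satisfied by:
  {l: True}


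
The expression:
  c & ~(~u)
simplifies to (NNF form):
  c & u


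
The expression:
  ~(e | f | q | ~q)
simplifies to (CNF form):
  False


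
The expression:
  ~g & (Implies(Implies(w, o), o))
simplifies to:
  ~g & (o | w)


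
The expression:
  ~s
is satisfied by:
  {s: False}


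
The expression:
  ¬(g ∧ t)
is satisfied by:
  {g: False, t: False}
  {t: True, g: False}
  {g: True, t: False}


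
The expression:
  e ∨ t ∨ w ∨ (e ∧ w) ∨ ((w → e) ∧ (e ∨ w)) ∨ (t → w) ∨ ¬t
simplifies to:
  True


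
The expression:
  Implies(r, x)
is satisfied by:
  {x: True, r: False}
  {r: False, x: False}
  {r: True, x: True}


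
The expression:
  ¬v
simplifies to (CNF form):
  ¬v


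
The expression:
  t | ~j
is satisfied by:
  {t: True, j: False}
  {j: False, t: False}
  {j: True, t: True}


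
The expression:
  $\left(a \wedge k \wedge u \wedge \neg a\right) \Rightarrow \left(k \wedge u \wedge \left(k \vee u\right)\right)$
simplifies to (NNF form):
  $\text{True}$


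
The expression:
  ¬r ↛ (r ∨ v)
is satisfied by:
  {v: False, r: False}


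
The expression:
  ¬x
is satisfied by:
  {x: False}


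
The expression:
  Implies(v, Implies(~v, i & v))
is always true.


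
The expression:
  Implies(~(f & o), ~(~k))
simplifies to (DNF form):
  k | (f & o)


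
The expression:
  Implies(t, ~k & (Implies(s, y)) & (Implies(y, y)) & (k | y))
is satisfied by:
  {y: True, k: False, t: False}
  {k: False, t: False, y: False}
  {y: True, k: True, t: False}
  {k: True, y: False, t: False}
  {t: True, y: True, k: False}


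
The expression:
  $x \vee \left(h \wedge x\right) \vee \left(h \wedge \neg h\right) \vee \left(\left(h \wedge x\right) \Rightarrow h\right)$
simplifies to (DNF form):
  $\text{True}$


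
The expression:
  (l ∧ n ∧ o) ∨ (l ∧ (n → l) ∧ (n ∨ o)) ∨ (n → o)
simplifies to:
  l ∨ o ∨ ¬n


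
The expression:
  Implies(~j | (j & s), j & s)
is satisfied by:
  {j: True}


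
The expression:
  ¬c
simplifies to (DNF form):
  ¬c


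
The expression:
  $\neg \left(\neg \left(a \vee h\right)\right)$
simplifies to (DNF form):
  $a \vee h$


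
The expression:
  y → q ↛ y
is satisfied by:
  {y: False}


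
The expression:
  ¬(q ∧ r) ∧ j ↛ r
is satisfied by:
  {j: True, r: False}


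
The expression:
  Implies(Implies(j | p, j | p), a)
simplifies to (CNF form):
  a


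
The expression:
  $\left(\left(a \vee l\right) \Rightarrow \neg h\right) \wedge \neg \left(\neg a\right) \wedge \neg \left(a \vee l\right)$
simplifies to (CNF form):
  $\text{False}$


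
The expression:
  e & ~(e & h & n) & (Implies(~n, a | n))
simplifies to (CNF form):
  e & (a | n) & (~h | ~n)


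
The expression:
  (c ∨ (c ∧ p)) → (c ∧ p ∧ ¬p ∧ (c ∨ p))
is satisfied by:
  {c: False}


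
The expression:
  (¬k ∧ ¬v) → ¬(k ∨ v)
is always true.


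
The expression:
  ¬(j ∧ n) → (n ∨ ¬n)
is always true.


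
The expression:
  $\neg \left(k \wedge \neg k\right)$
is always true.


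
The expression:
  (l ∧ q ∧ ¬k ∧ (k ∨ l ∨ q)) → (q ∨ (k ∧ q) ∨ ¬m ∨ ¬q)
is always true.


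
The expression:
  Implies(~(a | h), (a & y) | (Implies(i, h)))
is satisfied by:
  {a: True, h: True, i: False}
  {a: True, h: False, i: False}
  {h: True, a: False, i: False}
  {a: False, h: False, i: False}
  {a: True, i: True, h: True}
  {a: True, i: True, h: False}
  {i: True, h: True, a: False}


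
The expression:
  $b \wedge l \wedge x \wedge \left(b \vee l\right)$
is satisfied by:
  {b: True, x: True, l: True}


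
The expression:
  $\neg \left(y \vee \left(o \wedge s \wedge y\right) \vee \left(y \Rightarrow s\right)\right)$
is never true.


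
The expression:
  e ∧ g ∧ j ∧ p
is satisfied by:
  {p: True, e: True, j: True, g: True}


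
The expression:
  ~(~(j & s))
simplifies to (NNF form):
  j & s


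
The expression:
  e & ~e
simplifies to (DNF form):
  False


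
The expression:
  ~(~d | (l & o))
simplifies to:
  d & (~l | ~o)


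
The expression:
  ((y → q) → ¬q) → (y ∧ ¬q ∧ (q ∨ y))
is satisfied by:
  {y: True, q: True}
  {y: True, q: False}
  {q: True, y: False}


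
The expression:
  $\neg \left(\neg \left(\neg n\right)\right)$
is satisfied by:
  {n: False}


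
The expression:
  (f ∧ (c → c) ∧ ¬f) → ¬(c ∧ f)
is always true.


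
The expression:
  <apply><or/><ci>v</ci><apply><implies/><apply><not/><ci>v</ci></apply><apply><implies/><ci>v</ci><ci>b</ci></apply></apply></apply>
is always true.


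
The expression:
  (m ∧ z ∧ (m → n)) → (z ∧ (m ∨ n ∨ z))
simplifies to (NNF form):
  True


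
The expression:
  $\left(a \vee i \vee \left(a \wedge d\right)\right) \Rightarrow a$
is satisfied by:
  {a: True, i: False}
  {i: False, a: False}
  {i: True, a: True}


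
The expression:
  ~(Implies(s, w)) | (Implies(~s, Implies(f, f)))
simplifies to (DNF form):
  True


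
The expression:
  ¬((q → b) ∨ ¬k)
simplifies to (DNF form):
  k ∧ q ∧ ¬b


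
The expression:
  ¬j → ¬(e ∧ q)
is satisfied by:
  {j: True, e: False, q: False}
  {j: False, e: False, q: False}
  {q: True, j: True, e: False}
  {q: True, j: False, e: False}
  {e: True, j: True, q: False}
  {e: True, j: False, q: False}
  {e: True, q: True, j: True}


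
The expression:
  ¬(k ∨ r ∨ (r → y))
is never true.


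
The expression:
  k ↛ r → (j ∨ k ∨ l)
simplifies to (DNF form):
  True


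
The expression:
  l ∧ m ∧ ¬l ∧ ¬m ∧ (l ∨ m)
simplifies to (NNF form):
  False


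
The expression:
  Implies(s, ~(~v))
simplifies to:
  v | ~s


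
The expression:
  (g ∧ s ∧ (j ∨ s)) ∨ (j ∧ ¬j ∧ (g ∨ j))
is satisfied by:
  {s: True, g: True}


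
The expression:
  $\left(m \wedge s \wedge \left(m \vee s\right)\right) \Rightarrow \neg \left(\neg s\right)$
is always true.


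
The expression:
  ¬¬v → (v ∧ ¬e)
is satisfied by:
  {v: False, e: False}
  {e: True, v: False}
  {v: True, e: False}


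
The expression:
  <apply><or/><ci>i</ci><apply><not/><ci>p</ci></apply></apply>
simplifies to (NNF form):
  <apply><or/><ci>i</ci><apply><not/><ci>p</ci></apply></apply>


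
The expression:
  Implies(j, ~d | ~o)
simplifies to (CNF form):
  ~d | ~j | ~o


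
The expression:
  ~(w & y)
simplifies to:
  ~w | ~y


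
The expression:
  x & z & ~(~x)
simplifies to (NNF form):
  x & z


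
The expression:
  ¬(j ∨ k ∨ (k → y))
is never true.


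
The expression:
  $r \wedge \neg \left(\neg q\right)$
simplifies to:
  $q \wedge r$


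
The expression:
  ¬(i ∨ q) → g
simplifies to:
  g ∨ i ∨ q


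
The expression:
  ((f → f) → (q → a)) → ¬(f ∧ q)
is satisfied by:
  {q: False, a: False, f: False}
  {f: True, q: False, a: False}
  {a: True, q: False, f: False}
  {f: True, a: True, q: False}
  {q: True, f: False, a: False}
  {f: True, q: True, a: False}
  {a: True, q: True, f: False}


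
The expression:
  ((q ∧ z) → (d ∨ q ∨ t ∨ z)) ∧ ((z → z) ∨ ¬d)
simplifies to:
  True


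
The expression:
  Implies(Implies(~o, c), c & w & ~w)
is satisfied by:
  {o: False, c: False}


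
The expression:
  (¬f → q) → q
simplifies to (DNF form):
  q ∨ ¬f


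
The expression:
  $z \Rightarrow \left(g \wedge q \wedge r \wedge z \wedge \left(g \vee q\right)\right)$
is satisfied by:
  {r: True, g: True, q: True, z: False}
  {r: True, g: True, q: False, z: False}
  {r: True, q: True, g: False, z: False}
  {r: True, q: False, g: False, z: False}
  {g: True, q: True, r: False, z: False}
  {g: True, r: False, q: False, z: False}
  {g: False, q: True, r: False, z: False}
  {g: False, r: False, q: False, z: False}
  {r: True, z: True, g: True, q: True}


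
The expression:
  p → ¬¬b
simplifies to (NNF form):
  b ∨ ¬p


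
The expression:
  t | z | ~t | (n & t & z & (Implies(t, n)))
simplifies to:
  True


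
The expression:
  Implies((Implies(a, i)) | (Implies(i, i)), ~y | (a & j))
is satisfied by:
  {a: True, j: True, y: False}
  {a: True, j: False, y: False}
  {j: True, a: False, y: False}
  {a: False, j: False, y: False}
  {a: True, y: True, j: True}


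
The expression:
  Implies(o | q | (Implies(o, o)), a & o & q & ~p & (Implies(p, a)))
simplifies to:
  a & o & q & ~p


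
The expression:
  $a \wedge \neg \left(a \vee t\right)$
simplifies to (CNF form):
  $\text{False}$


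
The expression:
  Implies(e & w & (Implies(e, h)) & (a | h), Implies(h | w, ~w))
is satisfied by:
  {w: False, e: False, h: False}
  {h: True, w: False, e: False}
  {e: True, w: False, h: False}
  {h: True, e: True, w: False}
  {w: True, h: False, e: False}
  {h: True, w: True, e: False}
  {e: True, w: True, h: False}


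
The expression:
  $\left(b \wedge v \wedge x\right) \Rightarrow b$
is always true.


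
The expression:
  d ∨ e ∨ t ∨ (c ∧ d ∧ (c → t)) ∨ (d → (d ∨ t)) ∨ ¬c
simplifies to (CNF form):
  True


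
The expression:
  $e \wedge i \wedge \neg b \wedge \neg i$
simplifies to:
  $\text{False}$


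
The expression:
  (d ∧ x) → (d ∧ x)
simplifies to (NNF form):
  True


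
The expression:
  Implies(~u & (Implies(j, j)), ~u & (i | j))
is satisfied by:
  {i: True, u: True, j: True}
  {i: True, u: True, j: False}
  {i: True, j: True, u: False}
  {i: True, j: False, u: False}
  {u: True, j: True, i: False}
  {u: True, j: False, i: False}
  {j: True, u: False, i: False}


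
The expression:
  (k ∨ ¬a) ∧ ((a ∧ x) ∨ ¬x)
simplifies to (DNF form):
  (a ∧ k) ∨ (¬a ∧ ¬x)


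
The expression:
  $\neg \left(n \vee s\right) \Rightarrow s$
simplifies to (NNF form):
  $n \vee s$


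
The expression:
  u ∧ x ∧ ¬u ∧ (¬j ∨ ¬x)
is never true.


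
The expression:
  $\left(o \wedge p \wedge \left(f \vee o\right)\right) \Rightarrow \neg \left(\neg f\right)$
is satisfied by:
  {f: True, p: False, o: False}
  {p: False, o: False, f: False}
  {o: True, f: True, p: False}
  {o: True, p: False, f: False}
  {f: True, p: True, o: False}
  {p: True, f: False, o: False}
  {o: True, p: True, f: True}


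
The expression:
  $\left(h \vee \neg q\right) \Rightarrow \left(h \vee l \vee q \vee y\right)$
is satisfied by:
  {y: True, q: True, l: True, h: True}
  {y: True, q: True, l: True, h: False}
  {y: True, q: True, h: True, l: False}
  {y: True, q: True, h: False, l: False}
  {y: True, l: True, h: True, q: False}
  {y: True, l: True, h: False, q: False}
  {y: True, l: False, h: True, q: False}
  {y: True, l: False, h: False, q: False}
  {q: True, l: True, h: True, y: False}
  {q: True, l: True, h: False, y: False}
  {q: True, h: True, l: False, y: False}
  {q: True, h: False, l: False, y: False}
  {l: True, h: True, q: False, y: False}
  {l: True, q: False, h: False, y: False}
  {h: True, q: False, l: False, y: False}


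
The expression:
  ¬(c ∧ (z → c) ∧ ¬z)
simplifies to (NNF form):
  z ∨ ¬c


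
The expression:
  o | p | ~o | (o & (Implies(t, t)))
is always true.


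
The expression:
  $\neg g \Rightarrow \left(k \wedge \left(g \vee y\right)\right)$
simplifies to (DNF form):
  $g \vee \left(k \wedge y\right)$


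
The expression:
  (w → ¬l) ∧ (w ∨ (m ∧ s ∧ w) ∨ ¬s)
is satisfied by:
  {l: False, s: False, w: False}
  {w: True, l: False, s: False}
  {w: True, s: True, l: False}
  {l: True, s: False, w: False}


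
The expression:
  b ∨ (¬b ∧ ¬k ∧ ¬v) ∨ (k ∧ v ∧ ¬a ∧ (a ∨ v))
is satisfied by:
  {b: True, a: False, v: False, k: False}
  {b: True, a: True, v: False, k: False}
  {b: True, k: True, a: False, v: False}
  {b: True, k: True, a: True, v: False}
  {b: True, v: True, a: False, k: False}
  {b: True, v: True, a: True, k: False}
  {b: True, a: False, v: True, k: True}
  {b: True, v: True, k: True, a: True}
  {b: False, a: False, v: False, k: False}
  {a: True, b: False, v: False, k: False}
  {k: True, v: True, b: False, a: False}


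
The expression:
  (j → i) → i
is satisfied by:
  {i: True, j: True}
  {i: True, j: False}
  {j: True, i: False}


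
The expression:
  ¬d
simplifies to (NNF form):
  ¬d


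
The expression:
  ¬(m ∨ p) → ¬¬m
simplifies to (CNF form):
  m ∨ p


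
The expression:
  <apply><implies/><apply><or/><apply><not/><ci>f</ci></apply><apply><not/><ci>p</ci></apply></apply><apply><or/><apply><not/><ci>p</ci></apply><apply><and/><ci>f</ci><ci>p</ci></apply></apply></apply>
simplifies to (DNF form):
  <apply><or/><ci>f</ci><apply><not/><ci>p</ci></apply></apply>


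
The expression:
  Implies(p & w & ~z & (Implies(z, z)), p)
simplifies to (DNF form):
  True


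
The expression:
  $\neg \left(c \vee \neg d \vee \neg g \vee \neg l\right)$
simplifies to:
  $d \wedge g \wedge l \wedge \neg c$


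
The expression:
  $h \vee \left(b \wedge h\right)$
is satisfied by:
  {h: True}


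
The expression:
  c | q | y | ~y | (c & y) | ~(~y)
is always true.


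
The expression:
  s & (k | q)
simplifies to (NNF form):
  s & (k | q)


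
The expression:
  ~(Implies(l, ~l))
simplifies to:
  l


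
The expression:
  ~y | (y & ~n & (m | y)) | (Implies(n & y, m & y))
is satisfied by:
  {m: True, n: False, y: False}
  {m: False, n: False, y: False}
  {y: True, m: True, n: False}
  {y: True, m: False, n: False}
  {n: True, m: True, y: False}
  {n: True, m: False, y: False}
  {n: True, y: True, m: True}


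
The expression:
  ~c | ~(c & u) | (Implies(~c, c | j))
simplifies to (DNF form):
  True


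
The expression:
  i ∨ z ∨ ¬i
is always true.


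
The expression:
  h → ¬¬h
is always true.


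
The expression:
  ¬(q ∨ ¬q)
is never true.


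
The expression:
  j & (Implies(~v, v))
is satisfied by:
  {j: True, v: True}


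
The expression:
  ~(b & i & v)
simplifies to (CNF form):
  ~b | ~i | ~v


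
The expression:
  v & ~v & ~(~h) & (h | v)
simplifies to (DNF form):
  False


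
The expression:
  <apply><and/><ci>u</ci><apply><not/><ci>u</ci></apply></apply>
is never true.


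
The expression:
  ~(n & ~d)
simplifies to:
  d | ~n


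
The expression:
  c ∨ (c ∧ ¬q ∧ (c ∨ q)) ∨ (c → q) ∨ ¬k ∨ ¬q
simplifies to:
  True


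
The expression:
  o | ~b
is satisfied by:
  {o: True, b: False}
  {b: False, o: False}
  {b: True, o: True}


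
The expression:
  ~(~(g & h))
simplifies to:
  g & h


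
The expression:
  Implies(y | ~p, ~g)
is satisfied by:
  {p: True, y: False, g: False}
  {y: False, g: False, p: False}
  {p: True, y: True, g: False}
  {y: True, p: False, g: False}
  {g: True, p: True, y: False}


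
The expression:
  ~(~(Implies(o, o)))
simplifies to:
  True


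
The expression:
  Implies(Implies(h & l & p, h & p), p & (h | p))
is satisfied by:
  {p: True}


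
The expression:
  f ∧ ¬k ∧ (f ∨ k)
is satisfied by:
  {f: True, k: False}


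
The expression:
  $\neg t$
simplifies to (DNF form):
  $\neg t$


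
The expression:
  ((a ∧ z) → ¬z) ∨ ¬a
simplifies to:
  ¬a ∨ ¬z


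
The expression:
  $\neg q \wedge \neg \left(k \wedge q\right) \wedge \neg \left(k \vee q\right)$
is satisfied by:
  {q: False, k: False}


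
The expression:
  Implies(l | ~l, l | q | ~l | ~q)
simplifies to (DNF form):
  True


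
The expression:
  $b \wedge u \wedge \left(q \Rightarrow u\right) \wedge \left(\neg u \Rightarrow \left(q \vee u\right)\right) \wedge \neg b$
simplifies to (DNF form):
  $\text{False}$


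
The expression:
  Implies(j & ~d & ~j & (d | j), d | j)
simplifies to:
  True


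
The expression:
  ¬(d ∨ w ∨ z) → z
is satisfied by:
  {d: True, z: True, w: True}
  {d: True, z: True, w: False}
  {d: True, w: True, z: False}
  {d: True, w: False, z: False}
  {z: True, w: True, d: False}
  {z: True, w: False, d: False}
  {w: True, z: False, d: False}


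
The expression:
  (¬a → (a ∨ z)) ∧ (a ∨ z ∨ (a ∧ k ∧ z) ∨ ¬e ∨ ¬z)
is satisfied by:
  {a: True, z: True}
  {a: True, z: False}
  {z: True, a: False}


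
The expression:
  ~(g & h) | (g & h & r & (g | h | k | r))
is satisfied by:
  {r: True, h: False, g: False}
  {h: False, g: False, r: False}
  {r: True, g: True, h: False}
  {g: True, h: False, r: False}
  {r: True, h: True, g: False}
  {h: True, r: False, g: False}
  {r: True, g: True, h: True}


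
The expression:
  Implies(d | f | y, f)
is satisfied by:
  {f: True, y: False, d: False}
  {d: True, f: True, y: False}
  {f: True, y: True, d: False}
  {d: True, f: True, y: True}
  {d: False, y: False, f: False}


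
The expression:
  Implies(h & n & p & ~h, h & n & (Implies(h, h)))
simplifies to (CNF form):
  True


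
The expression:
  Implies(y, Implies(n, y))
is always true.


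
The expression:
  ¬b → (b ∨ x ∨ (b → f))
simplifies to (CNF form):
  True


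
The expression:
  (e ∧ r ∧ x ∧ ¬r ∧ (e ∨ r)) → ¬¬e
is always true.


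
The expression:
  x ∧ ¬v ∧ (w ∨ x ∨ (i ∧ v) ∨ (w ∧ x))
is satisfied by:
  {x: True, v: False}


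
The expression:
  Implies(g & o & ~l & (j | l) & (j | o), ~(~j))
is always true.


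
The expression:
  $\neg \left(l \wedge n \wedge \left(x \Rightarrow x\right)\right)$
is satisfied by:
  {l: False, n: False}
  {n: True, l: False}
  {l: True, n: False}


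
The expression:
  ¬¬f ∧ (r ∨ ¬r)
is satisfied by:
  {f: True}


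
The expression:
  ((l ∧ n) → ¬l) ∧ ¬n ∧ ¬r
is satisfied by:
  {n: False, r: False}


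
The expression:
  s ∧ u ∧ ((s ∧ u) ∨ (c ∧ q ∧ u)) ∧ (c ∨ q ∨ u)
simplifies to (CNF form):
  s ∧ u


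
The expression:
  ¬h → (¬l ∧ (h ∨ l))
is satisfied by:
  {h: True}


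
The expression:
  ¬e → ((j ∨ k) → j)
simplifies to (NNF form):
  e ∨ j ∨ ¬k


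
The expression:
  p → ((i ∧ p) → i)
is always true.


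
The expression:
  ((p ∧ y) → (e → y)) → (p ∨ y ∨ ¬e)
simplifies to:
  p ∨ y ∨ ¬e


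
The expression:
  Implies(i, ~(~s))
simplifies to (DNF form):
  s | ~i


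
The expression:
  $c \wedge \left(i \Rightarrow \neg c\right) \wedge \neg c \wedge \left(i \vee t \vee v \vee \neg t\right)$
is never true.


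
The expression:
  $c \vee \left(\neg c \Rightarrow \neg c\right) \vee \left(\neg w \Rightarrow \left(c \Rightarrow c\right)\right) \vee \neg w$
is always true.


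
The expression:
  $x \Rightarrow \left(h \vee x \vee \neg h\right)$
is always true.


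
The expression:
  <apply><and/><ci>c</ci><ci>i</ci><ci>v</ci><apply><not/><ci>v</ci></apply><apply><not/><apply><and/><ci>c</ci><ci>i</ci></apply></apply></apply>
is never true.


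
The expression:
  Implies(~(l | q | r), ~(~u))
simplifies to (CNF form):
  l | q | r | u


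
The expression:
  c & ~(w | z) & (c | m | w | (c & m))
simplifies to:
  c & ~w & ~z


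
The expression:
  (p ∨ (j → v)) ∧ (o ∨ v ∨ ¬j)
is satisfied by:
  {o: True, v: True, p: True, j: False}
  {o: True, v: True, p: False, j: False}
  {v: True, p: True, o: False, j: False}
  {v: True, o: False, p: False, j: False}
  {o: True, p: True, v: False, j: False}
  {o: True, p: False, v: False, j: False}
  {p: True, o: False, v: False, j: False}
  {p: False, o: False, v: False, j: False}
  {j: True, o: True, v: True, p: True}
  {j: True, o: True, v: True, p: False}
  {j: True, v: True, p: True, o: False}
  {j: True, v: True, p: False, o: False}
  {j: True, o: True, p: True, v: False}


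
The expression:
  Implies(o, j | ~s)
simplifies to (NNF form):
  j | ~o | ~s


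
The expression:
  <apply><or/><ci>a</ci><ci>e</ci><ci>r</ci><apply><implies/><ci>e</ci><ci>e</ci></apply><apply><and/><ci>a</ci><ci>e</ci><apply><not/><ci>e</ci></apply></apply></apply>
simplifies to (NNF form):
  <true/>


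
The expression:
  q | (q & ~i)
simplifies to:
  q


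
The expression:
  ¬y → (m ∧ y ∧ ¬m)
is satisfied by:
  {y: True}


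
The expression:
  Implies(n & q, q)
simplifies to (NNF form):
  True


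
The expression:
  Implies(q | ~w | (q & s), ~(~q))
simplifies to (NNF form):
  q | w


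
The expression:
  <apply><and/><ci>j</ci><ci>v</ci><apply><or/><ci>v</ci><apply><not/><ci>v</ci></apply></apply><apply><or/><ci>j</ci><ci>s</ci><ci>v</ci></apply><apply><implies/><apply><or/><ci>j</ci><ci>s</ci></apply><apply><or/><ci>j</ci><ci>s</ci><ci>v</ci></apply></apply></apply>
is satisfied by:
  {j: True, v: True}


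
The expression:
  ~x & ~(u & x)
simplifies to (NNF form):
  ~x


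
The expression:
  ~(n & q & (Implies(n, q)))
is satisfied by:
  {q: False, n: False}
  {n: True, q: False}
  {q: True, n: False}


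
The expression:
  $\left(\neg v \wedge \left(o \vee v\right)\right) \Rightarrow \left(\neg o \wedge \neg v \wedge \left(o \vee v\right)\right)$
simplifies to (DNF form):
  $v \vee \neg o$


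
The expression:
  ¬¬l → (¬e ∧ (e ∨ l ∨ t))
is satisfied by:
  {l: False, e: False}
  {e: True, l: False}
  {l: True, e: False}


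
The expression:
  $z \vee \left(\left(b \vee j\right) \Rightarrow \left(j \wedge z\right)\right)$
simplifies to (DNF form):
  $z \vee \left(\neg b \wedge \neg j\right)$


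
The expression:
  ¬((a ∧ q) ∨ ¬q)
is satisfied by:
  {q: True, a: False}


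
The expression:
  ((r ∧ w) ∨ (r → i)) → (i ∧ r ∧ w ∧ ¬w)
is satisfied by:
  {r: True, i: False, w: False}


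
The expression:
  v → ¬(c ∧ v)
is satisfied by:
  {v: False, c: False}
  {c: True, v: False}
  {v: True, c: False}


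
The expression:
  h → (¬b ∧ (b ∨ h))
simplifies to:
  ¬b ∨ ¬h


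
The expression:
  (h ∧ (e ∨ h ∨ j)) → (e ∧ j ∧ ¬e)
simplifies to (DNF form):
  ¬h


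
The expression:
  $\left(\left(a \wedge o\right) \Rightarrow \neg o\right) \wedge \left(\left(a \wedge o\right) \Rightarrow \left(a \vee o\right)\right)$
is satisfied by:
  {o: False, a: False}
  {a: True, o: False}
  {o: True, a: False}


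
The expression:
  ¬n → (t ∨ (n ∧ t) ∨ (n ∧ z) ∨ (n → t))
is always true.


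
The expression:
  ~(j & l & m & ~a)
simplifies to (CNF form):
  a | ~j | ~l | ~m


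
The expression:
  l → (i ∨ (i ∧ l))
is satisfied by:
  {i: True, l: False}
  {l: False, i: False}
  {l: True, i: True}


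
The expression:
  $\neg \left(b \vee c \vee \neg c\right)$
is never true.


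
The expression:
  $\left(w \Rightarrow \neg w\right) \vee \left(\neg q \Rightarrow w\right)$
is always true.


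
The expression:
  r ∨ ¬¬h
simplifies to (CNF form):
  h ∨ r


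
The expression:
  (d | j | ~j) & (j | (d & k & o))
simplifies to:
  j | (d & k & o)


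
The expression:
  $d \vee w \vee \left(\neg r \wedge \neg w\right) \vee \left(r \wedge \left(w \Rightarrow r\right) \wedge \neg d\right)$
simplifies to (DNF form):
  $\text{True}$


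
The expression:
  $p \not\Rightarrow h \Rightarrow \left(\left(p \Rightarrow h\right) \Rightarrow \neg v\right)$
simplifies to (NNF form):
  $\text{True}$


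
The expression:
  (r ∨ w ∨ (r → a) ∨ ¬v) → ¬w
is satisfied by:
  {w: False}


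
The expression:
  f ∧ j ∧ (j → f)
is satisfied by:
  {j: True, f: True}


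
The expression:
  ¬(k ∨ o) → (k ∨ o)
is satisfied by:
  {k: True, o: True}
  {k: True, o: False}
  {o: True, k: False}


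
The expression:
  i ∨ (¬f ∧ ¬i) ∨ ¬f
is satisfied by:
  {i: True, f: False}
  {f: False, i: False}
  {f: True, i: True}


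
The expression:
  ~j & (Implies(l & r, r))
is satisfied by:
  {j: False}


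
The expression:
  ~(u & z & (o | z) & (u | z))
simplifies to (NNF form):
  ~u | ~z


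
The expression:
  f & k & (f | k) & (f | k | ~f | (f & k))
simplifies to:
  f & k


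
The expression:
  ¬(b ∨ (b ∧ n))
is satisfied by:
  {b: False}


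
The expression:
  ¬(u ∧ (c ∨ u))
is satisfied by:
  {u: False}


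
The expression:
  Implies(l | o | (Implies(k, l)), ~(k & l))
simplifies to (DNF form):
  ~k | ~l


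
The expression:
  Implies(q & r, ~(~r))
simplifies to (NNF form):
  True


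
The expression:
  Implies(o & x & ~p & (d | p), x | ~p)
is always true.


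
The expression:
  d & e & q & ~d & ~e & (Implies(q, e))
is never true.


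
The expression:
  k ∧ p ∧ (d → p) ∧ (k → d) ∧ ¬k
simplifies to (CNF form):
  False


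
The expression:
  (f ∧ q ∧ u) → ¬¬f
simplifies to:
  True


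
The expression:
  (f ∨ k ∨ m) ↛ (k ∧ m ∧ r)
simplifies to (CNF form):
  (f ∨ k ∨ m) ∧ (f ∨ m ∨ ¬m) ∧ (k ∨ m ∨ ¬k) ∧ (k ∨ ¬k ∨ ¬r) ∧ (m ∨ ¬k ∨ ¬m) ∧ (¬k ∨ ¬m ∨ ¬r) ∧ (f ∨ k ∨ m ∨ ¬k) ∧ (f ∨ k ∨ m ∨ ¬r) ∧ (f ∨ k ∨ ¬k ∨ ¬r) ∧ (f ∨ m ∨ ¬k ∨ ¬m) ∧ (f ∨ m ∨ ¬m ∨ ¬r) ∧ (f ∨ ¬k ∨ ¬m ∨ ¬r) ∧ (k ∨ m ∨ ¬k ∨ ¬r) ∧ (m ∨ ¬k ∨ ¬m ∨ ¬r)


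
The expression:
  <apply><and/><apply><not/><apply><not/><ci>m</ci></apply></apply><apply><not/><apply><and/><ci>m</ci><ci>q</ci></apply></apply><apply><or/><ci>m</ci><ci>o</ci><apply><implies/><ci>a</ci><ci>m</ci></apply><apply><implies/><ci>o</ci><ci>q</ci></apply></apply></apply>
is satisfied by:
  {m: True, q: False}


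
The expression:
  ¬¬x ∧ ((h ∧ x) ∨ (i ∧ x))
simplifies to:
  x ∧ (h ∨ i)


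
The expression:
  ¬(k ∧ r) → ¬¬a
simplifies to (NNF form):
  a ∨ (k ∧ r)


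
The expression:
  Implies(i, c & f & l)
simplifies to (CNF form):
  (c | ~i) & (f | ~i) & (l | ~i)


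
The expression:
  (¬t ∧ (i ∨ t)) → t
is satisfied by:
  {t: True, i: False}
  {i: False, t: False}
  {i: True, t: True}


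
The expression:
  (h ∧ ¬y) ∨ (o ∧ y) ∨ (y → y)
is always true.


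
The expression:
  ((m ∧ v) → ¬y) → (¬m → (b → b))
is always true.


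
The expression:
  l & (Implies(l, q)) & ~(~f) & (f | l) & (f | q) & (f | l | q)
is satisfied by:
  {f: True, q: True, l: True}


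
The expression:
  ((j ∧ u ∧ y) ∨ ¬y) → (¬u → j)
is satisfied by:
  {y: True, u: True, j: True}
  {y: True, u: True, j: False}
  {y: True, j: True, u: False}
  {y: True, j: False, u: False}
  {u: True, j: True, y: False}
  {u: True, j: False, y: False}
  {j: True, u: False, y: False}


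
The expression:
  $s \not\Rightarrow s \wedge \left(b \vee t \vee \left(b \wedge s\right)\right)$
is never true.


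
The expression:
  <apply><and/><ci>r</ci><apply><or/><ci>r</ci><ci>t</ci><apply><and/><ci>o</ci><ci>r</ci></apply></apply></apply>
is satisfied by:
  {r: True}


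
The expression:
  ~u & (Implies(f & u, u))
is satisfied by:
  {u: False}


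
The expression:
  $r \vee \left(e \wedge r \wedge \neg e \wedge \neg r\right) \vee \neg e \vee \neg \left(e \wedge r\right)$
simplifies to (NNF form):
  $\text{True}$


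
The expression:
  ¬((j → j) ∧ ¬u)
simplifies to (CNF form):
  u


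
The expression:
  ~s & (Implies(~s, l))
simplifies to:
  l & ~s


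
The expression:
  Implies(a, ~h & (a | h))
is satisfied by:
  {h: False, a: False}
  {a: True, h: False}
  {h: True, a: False}


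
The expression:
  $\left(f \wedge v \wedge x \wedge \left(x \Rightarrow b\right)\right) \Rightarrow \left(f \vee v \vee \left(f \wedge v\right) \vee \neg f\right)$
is always true.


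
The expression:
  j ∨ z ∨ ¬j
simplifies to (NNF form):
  True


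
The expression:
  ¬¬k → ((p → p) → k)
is always true.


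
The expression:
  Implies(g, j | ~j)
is always true.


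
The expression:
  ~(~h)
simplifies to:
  h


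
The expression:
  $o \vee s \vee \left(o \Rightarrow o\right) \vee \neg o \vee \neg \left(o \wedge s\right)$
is always true.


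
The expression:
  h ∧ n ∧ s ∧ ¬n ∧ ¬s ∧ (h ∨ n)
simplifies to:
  False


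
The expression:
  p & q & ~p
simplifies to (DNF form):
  False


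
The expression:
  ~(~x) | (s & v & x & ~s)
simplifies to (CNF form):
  x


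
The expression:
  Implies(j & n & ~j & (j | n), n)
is always true.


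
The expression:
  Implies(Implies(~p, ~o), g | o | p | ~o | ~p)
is always true.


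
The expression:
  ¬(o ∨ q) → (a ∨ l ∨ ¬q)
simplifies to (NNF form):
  True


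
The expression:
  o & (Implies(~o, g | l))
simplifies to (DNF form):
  o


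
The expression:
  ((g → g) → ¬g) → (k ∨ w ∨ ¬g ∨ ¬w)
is always true.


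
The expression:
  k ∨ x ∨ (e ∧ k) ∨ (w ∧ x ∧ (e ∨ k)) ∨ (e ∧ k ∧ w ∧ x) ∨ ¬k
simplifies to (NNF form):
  True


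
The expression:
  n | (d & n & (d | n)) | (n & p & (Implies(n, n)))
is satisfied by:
  {n: True}


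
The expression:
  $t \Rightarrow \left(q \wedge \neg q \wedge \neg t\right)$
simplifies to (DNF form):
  $\neg t$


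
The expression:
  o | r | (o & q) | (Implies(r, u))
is always true.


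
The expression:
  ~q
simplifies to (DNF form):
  ~q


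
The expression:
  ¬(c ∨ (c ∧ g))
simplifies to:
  ¬c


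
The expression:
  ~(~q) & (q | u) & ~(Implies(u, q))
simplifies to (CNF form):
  False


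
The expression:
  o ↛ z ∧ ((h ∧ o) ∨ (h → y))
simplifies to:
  o ∧ ¬z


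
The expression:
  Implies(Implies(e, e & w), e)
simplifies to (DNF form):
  e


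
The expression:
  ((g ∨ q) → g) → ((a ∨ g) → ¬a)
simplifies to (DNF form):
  (q ∧ ¬g) ∨ ¬a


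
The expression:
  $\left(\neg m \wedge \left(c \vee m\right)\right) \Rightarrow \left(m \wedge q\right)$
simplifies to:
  $m \vee \neg c$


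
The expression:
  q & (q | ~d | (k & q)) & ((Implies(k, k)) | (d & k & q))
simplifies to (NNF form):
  q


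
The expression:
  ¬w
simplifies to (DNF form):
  ¬w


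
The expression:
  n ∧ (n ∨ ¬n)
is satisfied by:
  {n: True}


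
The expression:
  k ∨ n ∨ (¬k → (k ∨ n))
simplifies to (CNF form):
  k ∨ n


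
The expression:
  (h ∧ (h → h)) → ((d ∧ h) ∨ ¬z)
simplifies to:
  d ∨ ¬h ∨ ¬z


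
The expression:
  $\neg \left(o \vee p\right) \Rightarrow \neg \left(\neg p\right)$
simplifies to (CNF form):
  $o \vee p$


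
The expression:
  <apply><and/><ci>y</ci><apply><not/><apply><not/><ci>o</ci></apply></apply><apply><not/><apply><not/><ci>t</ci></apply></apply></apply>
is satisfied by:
  {t: True, o: True, y: True}


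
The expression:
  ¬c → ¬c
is always true.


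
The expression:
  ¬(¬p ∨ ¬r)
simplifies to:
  p ∧ r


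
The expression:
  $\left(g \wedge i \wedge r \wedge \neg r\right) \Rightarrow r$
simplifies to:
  $\text{True}$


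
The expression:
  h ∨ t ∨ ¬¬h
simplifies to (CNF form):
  h ∨ t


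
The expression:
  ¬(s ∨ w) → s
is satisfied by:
  {s: True, w: True}
  {s: True, w: False}
  {w: True, s: False}


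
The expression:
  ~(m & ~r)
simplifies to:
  r | ~m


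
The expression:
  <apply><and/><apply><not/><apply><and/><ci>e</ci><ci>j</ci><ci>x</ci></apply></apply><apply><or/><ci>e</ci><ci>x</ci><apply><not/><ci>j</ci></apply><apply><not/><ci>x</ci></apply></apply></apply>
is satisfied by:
  {e: False, x: False, j: False}
  {j: True, e: False, x: False}
  {x: True, e: False, j: False}
  {j: True, x: True, e: False}
  {e: True, j: False, x: False}
  {j: True, e: True, x: False}
  {x: True, e: True, j: False}


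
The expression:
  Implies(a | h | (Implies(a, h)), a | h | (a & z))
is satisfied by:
  {a: True, h: True}
  {a: True, h: False}
  {h: True, a: False}


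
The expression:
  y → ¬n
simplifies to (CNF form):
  ¬n ∨ ¬y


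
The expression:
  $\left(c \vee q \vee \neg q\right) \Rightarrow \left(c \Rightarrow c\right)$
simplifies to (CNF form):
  $\text{True}$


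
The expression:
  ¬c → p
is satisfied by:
  {c: True, p: True}
  {c: True, p: False}
  {p: True, c: False}


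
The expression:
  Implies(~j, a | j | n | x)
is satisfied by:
  {j: True, a: True, n: True, x: True}
  {j: True, a: True, n: True, x: False}
  {j: True, a: True, x: True, n: False}
  {j: True, a: True, x: False, n: False}
  {j: True, n: True, x: True, a: False}
  {j: True, n: True, x: False, a: False}
  {j: True, n: False, x: True, a: False}
  {j: True, n: False, x: False, a: False}
  {a: True, n: True, x: True, j: False}
  {a: True, n: True, x: False, j: False}
  {a: True, x: True, n: False, j: False}
  {a: True, x: False, n: False, j: False}
  {n: True, x: True, a: False, j: False}
  {n: True, a: False, x: False, j: False}
  {x: True, a: False, n: False, j: False}


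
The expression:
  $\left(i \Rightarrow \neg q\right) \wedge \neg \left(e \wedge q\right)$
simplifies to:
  $\left(\neg e \wedge \neg i\right) \vee \neg q$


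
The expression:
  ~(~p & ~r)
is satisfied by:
  {r: True, p: True}
  {r: True, p: False}
  {p: True, r: False}


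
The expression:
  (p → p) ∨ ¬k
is always true.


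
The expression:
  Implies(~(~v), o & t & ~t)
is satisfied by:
  {v: False}


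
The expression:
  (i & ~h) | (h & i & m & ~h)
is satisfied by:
  {i: True, h: False}


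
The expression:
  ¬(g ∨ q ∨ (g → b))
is never true.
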